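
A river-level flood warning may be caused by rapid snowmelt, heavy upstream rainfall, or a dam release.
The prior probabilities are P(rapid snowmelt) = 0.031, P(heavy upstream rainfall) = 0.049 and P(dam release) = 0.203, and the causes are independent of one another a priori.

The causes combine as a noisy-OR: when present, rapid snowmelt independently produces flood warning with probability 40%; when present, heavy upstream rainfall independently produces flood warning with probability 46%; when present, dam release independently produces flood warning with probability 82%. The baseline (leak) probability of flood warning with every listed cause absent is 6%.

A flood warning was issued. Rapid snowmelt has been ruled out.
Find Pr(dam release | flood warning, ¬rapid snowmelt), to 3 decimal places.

Pr(dam release | flood warning, ¬rapid snowmelt) ≈ 0.724

Under noisy-OR, P(flood warning | causes) = 1 − (1−0.06)·∏(1−qᵢ) over the active causes.
Weight on dam release=true, given the evidence: 0.160388 + 0.009038 = 0.169426
Normalizer over all consistent configurations: 0.06×0.951×0.797 + 0.8308×0.951×0.203 + 0.4924×0.049×0.797 + 0.908632×0.049×0.203 = 0.234133
P(dam release | flood warning, ¬rapid snowmelt) = 0.169426/0.234133 ≈ 0.724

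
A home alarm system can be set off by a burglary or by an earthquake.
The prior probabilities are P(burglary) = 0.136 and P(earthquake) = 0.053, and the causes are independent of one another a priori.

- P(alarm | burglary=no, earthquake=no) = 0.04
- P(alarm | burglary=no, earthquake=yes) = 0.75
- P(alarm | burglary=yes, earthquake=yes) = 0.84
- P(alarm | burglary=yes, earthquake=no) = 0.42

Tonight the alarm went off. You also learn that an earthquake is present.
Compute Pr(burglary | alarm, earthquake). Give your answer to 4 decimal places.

Sum P(alarm|·) weighted by the priors over both values of burglary:
  P(alarm | earthquake) = 0.75·0.864 + 0.84·0.136
        = 0.648000 + 0.114240 = 0.762240
The terms with burglary present sum to 0.114240, so
  P(burglary | alarm, earthquake) = 0.114240 / 0.762240 ≈ 0.1499

Pr(burglary | alarm, earthquake) ≈ 0.1499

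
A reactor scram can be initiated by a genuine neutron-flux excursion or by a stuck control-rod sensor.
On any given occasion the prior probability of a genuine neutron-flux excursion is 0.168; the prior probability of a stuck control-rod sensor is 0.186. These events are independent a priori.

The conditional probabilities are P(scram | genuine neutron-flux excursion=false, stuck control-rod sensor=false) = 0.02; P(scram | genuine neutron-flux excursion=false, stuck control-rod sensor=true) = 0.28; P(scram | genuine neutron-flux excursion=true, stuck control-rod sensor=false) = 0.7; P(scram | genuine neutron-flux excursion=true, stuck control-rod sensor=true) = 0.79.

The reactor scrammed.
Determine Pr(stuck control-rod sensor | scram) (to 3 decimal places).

Pr(stuck control-rod sensor | scram) ≈ 0.384

P(scram) = 0.02*0.832*0.814 + 0.28*0.832*0.186 + 0.7*0.168*0.814 + 0.79*0.168*0.186 = 0.013545 + 0.043331 + 0.095726 + 0.024686 = 0.177288
Of this, 0.068017 comes from 0.043331 + 0.024686 (the stuck control-rod sensor=true cases).
So P(stuck control-rod sensor | scram) = 0.068017/0.177288 ≈ 0.384.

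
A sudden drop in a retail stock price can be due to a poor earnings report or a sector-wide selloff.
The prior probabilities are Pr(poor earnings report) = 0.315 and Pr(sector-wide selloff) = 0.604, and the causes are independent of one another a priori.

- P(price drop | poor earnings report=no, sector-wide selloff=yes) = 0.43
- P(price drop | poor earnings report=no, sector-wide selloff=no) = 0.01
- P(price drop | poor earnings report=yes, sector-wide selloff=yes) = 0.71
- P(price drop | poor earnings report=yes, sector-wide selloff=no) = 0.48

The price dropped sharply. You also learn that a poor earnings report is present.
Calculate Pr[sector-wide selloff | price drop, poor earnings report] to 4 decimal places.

Pr[sector-wide selloff | price drop, poor earnings report] ≈ 0.6929

Enumerate both values of sector-wide selloff and weight by the priors:
  P(price drop | poor earnings report) = 0.48*0.396 + 0.71*0.604
        = 0.190080 + 0.428840 = 0.618920
Keeping only the sector-wide selloff-present terms gives 0.428840, so
  P(sector-wide selloff | price drop, poor earnings report) = 0.428840 / 0.618920 ≈ 0.6929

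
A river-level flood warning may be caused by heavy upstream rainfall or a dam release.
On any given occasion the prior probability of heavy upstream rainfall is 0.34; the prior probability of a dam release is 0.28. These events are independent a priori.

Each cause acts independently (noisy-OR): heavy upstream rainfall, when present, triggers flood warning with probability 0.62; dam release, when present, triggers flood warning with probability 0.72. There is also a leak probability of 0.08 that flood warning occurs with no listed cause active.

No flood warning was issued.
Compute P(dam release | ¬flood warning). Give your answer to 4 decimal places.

Under noisy-OR, P(flood warning | causes) = 1 − (1−0.08)·∏(1−qᵢ) over the active causes.
Numerator (weight on configurations with dam release): 0.047604 + 0.009319 = 0.056923
Normalizer over all consistent configurations: 0.92×0.66×0.72 + 0.2576×0.66×0.28 + 0.3496×0.34×0.72 + 0.097888×0.34×0.28 = 0.579689
P(dam release | ¬flood warning) = 0.056923/0.579689 ≈ 0.0982

P(dam release | ¬flood warning) ≈ 0.0982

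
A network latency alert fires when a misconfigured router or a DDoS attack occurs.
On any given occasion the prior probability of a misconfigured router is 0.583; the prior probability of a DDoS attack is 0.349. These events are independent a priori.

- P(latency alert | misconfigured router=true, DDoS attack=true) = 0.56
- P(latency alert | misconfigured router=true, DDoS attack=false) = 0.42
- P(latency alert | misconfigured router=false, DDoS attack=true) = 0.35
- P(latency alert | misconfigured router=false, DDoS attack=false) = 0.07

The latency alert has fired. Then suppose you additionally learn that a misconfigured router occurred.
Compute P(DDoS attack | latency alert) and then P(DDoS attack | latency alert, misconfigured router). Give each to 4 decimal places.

P(DDoS attack | latency alert) ≈ 0.4803; P(DDoS attack | latency alert, misconfigured router) ≈ 0.4168

Numerator (weight on configurations with DDoS attack): 0.050937 + 0.113942 = 0.164879
Denominator P(latency alert): 0.07·0.417·0.651 + 0.35·0.417·0.349 + 0.42·0.583·0.651 + 0.56·0.583·0.349 = 0.343286
P(DDoS attack | latency alert) = 0.164879/0.343286 ≈ 0.4803

Now condition on the additional information:
Numerator (weight on configurations with DDoS attack): 0.56·0.349 = 0.195440
The normalizing constant is 0.42·0.651 + 0.56·0.349 = 0.468860
Posterior = 0.195440 / 0.468860 ≈ 0.4168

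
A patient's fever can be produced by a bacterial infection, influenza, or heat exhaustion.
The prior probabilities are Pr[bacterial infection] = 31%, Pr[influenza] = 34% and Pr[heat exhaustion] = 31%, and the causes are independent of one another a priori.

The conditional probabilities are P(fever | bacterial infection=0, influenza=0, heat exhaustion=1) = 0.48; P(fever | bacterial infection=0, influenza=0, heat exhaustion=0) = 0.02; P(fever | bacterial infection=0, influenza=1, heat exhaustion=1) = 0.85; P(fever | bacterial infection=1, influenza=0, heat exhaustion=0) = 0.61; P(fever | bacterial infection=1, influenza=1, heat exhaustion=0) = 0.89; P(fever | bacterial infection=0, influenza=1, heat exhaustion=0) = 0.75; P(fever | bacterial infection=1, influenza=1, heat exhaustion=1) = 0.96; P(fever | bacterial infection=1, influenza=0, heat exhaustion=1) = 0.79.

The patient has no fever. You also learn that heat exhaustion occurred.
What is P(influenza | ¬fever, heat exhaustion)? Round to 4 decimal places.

P(influenza | ¬fever, heat exhaustion) ≈ 0.1235

For the numerator, keep only influenza=true terms: 0.035190 + 0.004216 = 0.039406
Normalizer over all consistent configurations: 0.52*0.69*0.66 + 0.15*0.69*0.34 + 0.21*0.31*0.66 + 0.04*0.31*0.34 = 0.319180
Posterior = 0.039406 / 0.319180 ≈ 0.1235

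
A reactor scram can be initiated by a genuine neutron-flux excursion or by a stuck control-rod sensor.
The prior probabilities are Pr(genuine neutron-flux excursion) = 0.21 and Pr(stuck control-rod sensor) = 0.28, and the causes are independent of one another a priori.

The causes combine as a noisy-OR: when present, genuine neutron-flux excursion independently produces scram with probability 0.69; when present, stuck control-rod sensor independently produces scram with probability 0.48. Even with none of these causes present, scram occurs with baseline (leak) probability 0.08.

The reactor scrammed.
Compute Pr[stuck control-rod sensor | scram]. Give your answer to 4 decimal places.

Pr[stuck control-rod sensor | scram] ≈ 0.5186

Under noisy-OR, P(scram | causes) = 1 − (1−0.08)·∏(1−qᵢ) over the active causes.
P(scram) = 0.08·0.79·0.72 + 0.5216·0.79·0.28 + 0.7148·0.21·0.72 + 0.851696·0.21·0.28 = 0.045504 + 0.115378 + 0.108078 + 0.050080 = 0.319040
The stuck control-rod sensor-present share is 0.115378 + 0.050080 = 0.165458.
P(stuck control-rod sensor | scram) = 0.165458 / 0.319040 ≈ 0.5186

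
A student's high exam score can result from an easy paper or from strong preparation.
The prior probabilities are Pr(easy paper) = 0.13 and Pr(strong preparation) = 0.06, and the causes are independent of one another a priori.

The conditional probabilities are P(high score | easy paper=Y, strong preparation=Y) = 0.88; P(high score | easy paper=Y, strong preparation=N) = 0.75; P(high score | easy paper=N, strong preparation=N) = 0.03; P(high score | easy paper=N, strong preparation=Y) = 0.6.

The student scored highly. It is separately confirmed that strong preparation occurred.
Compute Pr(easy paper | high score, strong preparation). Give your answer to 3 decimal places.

Pr(easy paper | high score, strong preparation) ≈ 0.180

For the numerator, keep only easy paper=true terms: 0.88×0.13 = 0.114400
Normalizer over all consistent configurations: 0.6×0.87 + 0.88×0.13 = 0.636400
P(easy paper | high score, strong preparation) = 0.114400/0.636400 ≈ 0.180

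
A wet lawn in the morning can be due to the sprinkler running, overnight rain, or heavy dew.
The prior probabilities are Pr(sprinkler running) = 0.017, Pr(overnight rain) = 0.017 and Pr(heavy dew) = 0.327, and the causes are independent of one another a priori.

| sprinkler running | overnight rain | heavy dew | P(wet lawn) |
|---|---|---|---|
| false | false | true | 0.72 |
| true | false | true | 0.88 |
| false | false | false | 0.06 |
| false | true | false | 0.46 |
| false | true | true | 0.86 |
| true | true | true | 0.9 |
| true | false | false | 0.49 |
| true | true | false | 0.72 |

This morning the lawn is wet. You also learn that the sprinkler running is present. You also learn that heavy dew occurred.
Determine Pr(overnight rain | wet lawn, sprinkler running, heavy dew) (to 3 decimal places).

Sum P(wet lawn|·) weighted by the priors over both values of overnight rain:
  P(wet lawn | sprinkler running, heavy dew) = 0.88·0.983 + 0.9·0.017
        = 0.865040 + 0.015300 = 0.880340
The terms with overnight rain present sum to 0.015300, so
  P(overnight rain | wet lawn, sprinkler running, heavy dew) = 0.015300 / 0.880340 ≈ 0.017

Pr(overnight rain | wet lawn, sprinkler running, heavy dew) ≈ 0.017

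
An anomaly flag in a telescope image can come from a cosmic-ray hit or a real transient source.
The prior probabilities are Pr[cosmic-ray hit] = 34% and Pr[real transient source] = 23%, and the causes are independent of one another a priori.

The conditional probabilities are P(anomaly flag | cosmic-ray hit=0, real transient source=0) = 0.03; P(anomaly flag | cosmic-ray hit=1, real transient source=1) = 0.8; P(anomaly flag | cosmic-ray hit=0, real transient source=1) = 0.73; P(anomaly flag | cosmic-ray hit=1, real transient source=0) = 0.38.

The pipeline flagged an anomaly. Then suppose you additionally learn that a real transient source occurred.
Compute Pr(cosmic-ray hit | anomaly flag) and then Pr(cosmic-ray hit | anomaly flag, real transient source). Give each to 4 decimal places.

Weight on cosmic-ray hit=true, given the evidence: 0.099484 + 0.062560 = 0.162044
The normalizing constant is 0.03·0.66·0.77 + 0.73·0.66·0.23 + 0.38·0.34·0.77 + 0.8·0.34·0.23 = 0.288104
Posterior = 0.162044 / 0.288104 ≈ 0.5624

Now condition on the additional information:
P(anomaly flag | real transient source) = 0.73×0.66 + 0.8×0.34 = 0.481800 + 0.272000 = 0.753800
Of this, 0.272000 comes from 0.8×0.34 (the cosmic-ray hit=true cases).
P(cosmic-ray hit | anomaly flag, real transient source) = 0.272000 / 0.753800 ≈ 0.3608
Conditioning on real transient source lowers the posterior on cosmic-ray hit: the classic explaining-away effect in a common-effect structure.

Pr(cosmic-ray hit | anomaly flag) ≈ 0.5624; Pr(cosmic-ray hit | anomaly flag, real transient source) ≈ 0.3608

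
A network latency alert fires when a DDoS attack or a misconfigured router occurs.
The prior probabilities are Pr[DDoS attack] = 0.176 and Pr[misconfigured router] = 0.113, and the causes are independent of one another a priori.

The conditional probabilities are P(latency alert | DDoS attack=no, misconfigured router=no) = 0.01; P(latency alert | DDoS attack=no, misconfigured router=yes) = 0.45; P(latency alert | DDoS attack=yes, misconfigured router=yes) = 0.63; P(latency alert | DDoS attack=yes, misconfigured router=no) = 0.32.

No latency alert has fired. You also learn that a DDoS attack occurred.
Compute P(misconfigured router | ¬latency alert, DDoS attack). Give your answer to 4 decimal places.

Numerator (weight on configurations with misconfigured router): 0.37·0.113 = 0.041810
Normalizer over all consistent configurations: 0.68·0.887 + 0.37·0.113 = 0.644970
Posterior = 0.041810 / 0.644970 ≈ 0.0648

P(misconfigured router | ¬latency alert, DDoS attack) ≈ 0.0648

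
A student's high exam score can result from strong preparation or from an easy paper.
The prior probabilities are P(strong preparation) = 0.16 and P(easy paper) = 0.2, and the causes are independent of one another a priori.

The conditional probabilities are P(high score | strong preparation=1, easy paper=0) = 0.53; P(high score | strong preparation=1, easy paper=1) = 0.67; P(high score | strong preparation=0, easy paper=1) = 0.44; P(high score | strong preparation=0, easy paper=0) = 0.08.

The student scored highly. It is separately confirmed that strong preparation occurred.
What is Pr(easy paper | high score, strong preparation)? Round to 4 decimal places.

Pr(easy paper | high score, strong preparation) ≈ 0.2401

Weight on easy paper=true, given the evidence: 0.67×0.2 = 0.134000
Normalizer over all consistent configurations: 0.53×0.8 + 0.67×0.2 = 0.558000
Posterior = 0.134000 / 0.558000 ≈ 0.2401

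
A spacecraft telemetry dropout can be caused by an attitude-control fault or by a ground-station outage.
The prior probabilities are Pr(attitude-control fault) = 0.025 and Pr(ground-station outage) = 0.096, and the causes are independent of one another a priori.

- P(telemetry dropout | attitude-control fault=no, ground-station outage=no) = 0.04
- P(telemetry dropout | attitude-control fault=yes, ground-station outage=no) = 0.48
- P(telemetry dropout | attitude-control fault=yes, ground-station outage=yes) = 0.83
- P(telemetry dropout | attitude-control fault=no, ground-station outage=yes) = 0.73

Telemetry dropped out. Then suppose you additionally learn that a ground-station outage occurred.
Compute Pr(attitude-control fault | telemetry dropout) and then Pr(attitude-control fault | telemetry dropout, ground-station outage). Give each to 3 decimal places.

Numerator (weight on configurations with attitude-control fault): 0.010848 + 0.001992 = 0.012840
The normalizing constant is 0.04×0.975×0.904 + 0.73×0.975×0.096 + 0.48×0.025×0.904 + 0.83×0.025×0.096 = 0.116424
P(attitude-control fault | telemetry dropout) = 0.012840/0.116424 ≈ 0.110

Now condition on the additional information:
Weight on attitude-control fault=true, given the evidence: 0.83·0.025 = 0.020750
Normalizer over all consistent configurations: 0.73·0.975 + 0.83·0.025 = 0.732500
Posterior = 0.020750 / 0.732500 ≈ 0.028
— ground-station outage explains away the evidence for attitude-control fault.

Pr(attitude-control fault | telemetry dropout) ≈ 0.110; Pr(attitude-control fault | telemetry dropout, ground-station outage) ≈ 0.028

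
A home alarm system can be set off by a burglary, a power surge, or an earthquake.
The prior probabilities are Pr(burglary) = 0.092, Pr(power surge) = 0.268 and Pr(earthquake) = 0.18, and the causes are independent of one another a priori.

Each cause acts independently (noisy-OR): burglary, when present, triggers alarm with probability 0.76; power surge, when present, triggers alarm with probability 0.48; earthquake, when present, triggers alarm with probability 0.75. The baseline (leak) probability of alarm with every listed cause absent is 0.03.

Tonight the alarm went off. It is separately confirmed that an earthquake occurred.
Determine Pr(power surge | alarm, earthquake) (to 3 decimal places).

Pr(power surge | alarm, earthquake) ≈ 0.294

Under noisy-OR, P(alarm | causes) = 1 − (1−0.03)·∏(1−qᵢ) over the active causes.
Numerator (weight on configurations with power surge): 0.212658 + 0.023910 = 0.236568
The normalizing constant is 0.7575*0.908*0.732 + 0.8739*0.908*0.268 + 0.9418*0.092*0.732 + 0.969736*0.092*0.268 = 0.803470
Posterior = 0.236568 / 0.803470 ≈ 0.294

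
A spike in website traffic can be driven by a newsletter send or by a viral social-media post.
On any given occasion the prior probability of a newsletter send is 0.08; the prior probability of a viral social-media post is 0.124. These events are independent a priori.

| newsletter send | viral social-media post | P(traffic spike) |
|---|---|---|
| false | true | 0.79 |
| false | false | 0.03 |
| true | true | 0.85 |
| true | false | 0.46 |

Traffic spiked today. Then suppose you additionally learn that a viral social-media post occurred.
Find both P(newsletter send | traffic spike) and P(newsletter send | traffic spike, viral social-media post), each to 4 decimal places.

P(newsletter send | traffic spike) ≈ 0.2624; P(newsletter send | traffic spike, viral social-media post) ≈ 0.0856

Sum P(traffic spike|·) weighted by the priors over the 4 (newsletter send, viral social-media post) configurations:
  P(traffic spike) = 0.03*0.92*0.876 + 0.79*0.92*0.124 + 0.46*0.08*0.876 + 0.85*0.08*0.124
        = 0.024178 + 0.090123 + 0.032237 + 0.008432 = 0.154970
The terms with newsletter send present sum to 0.040669, so
  P(newsletter send | traffic spike) = 0.040669 / 0.154970 ≈ 0.2624

Now condition on the additional information:
Enumerate both values of newsletter send and weight by the priors:
  P(traffic spike | viral social-media post) = 0.79*0.92 + 0.85*0.08
        = 0.726800 + 0.068000 = 0.794800
The terms with newsletter send present sum to 0.068000, so
  P(newsletter send | traffic spike, viral social-media post) = 0.068000 / 0.794800 ≈ 0.0856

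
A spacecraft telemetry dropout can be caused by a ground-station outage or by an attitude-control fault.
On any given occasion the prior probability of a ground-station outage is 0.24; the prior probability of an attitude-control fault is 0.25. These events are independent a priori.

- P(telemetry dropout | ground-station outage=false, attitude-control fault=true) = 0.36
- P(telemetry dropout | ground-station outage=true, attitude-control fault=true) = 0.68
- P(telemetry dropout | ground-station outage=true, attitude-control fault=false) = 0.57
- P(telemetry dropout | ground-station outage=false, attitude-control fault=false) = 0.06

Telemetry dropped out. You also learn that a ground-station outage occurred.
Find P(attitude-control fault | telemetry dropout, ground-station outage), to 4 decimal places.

P(attitude-control fault | telemetry dropout, ground-station outage) ≈ 0.2845

By total probability over both values of attitude-control fault:
  P(telemetry dropout | ground-station outage) = 0.57×0.75 + 0.68×0.25
        = 0.427500 + 0.170000 = 0.597500
Keeping only the attitude-control fault-present terms gives 0.170000, so
  P(attitude-control fault | telemetry dropout, ground-station outage) = 0.170000 / 0.597500 ≈ 0.2845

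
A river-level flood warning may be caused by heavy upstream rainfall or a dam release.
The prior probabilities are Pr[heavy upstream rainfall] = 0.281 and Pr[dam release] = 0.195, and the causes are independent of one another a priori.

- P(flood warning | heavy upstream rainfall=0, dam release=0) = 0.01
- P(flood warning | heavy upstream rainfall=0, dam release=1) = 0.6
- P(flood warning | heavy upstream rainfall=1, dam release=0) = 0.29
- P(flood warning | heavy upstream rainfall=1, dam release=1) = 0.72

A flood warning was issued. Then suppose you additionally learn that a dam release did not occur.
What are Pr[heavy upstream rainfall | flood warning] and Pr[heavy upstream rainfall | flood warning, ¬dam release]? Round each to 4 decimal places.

P(flood warning) = 0.01·0.719·0.805 + 0.6·0.719·0.195 + 0.29·0.281·0.805 + 0.72·0.281·0.195 = 0.005788 + 0.084123 + 0.065599 + 0.039452 = 0.194962
Of this, 0.105051 comes from 0.065599 + 0.039452 (the heavy upstream rainfall=true cases).
So P(heavy upstream rainfall | flood warning) = 0.105051/0.194962 ≈ 0.5388.

With the extra evidence:
P(flood warning | ¬dam release) = 0.01*0.719 + 0.29*0.281 = 0.007190 + 0.081490 = 0.088680
Restricting to configurations with heavy upstream rainfall present: 0.29*0.281 = 0.081490.
P(heavy upstream rainfall | flood warning, ¬dam release) = 0.081490 / 0.088680 ≈ 0.9189
With dam release excluded, heavy upstream rainfall must carry more of the explanatory weight for the flood warning.

Pr[heavy upstream rainfall | flood warning] ≈ 0.5388; Pr[heavy upstream rainfall | flood warning, ¬dam release] ≈ 0.9189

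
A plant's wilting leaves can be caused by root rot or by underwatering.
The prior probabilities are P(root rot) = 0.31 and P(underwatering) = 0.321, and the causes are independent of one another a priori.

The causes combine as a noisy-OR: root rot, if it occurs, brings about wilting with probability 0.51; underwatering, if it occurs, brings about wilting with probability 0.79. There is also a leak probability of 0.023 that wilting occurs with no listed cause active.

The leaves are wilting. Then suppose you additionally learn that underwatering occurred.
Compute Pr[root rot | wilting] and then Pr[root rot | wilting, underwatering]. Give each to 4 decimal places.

Pr[root rot | wilting] ≈ 0.5161; Pr[root rot | wilting, underwatering] ≈ 0.3371

Under noisy-OR, P(wilting | causes) = 1 − (1−0.023)·∏(1−qᵢ) over the active causes.
P(wilting) = 0.023*0.69*0.679 + 0.79483*0.69*0.321 + 0.52127*0.31*0.679 + 0.899467*0.31*0.321 = 0.010776 + 0.176047 + 0.109722 + 0.089506 = 0.386051
The root rot-present share is 0.109722 + 0.089506 = 0.199228.
So P(root rot | wilting) = 0.199228/0.386051 ≈ 0.5161.

With the extra evidence:
For the numerator, keep only root rot=true terms: 0.899467*0.31 = 0.278835
The normalizing constant is 0.79483*0.69 + 0.899467*0.31 = 0.827268
P(root rot | wilting, underwatering) = 0.278835/0.827268 ≈ 0.3371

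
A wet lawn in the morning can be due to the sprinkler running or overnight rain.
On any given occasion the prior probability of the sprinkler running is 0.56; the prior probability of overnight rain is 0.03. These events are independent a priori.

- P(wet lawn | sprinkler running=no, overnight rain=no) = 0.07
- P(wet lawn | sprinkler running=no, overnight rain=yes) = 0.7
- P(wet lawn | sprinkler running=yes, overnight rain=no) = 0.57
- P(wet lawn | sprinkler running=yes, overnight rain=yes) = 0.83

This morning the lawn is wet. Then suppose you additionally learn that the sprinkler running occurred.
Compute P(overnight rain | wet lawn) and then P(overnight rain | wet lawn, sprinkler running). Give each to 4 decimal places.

P(wet lawn) = 0.07×0.44×0.97 + 0.7×0.44×0.03 + 0.57×0.56×0.97 + 0.83×0.56×0.03 = 0.029876 + 0.009240 + 0.309624 + 0.013944 = 0.362684
The overnight rain-present share is 0.009240 + 0.013944 = 0.023184.
Hence the posterior is 0.023184/0.362684 ≈ 0.0639.

Now also conditioning on sprinkler running=true:
P(wet lawn | sprinkler running) = 0.57·0.97 + 0.83·0.03 = 0.552900 + 0.024900 = 0.577800
Of this, 0.024900 comes from 0.83·0.03 (the overnight rain=true cases).
So P(overnight rain | wet lawn, sprinkler running) = 0.024900/0.577800 ≈ 0.0431.

P(overnight rain | wet lawn) ≈ 0.0639; P(overnight rain | wet lawn, sprinkler running) ≈ 0.0431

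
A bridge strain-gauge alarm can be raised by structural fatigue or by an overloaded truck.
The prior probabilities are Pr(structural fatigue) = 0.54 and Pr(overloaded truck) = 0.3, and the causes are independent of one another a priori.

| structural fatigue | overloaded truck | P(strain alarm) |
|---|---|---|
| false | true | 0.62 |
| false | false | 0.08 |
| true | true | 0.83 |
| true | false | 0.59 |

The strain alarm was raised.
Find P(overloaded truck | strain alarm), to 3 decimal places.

Sum P(strain alarm|·) weighted by the priors over the 4 (structural fatigue, overloaded truck) configurations:
  P(strain alarm) = 0.08·0.46·0.7 + 0.62·0.46·0.3 + 0.59·0.54·0.7 + 0.83·0.54·0.3
        = 0.025760 + 0.085560 + 0.223020 + 0.134460 = 0.468800
Keeping only the overloaded truck-present terms gives 0.220020, so
  P(overloaded truck | strain alarm) = 0.220020 / 0.468800 ≈ 0.469

P(overloaded truck | strain alarm) ≈ 0.469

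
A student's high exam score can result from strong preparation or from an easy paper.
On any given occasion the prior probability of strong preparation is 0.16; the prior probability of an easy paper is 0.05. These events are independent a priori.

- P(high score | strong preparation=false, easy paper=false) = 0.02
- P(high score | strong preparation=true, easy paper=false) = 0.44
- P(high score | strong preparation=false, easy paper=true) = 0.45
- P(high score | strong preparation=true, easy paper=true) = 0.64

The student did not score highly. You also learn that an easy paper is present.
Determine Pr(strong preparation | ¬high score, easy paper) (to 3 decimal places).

Pr(strong preparation | ¬high score, easy paper) ≈ 0.111

For the numerator, keep only strong preparation=true terms: 0.36*0.16 = 0.057600
Normalizer over all consistent configurations: 0.55*0.84 + 0.36*0.16 = 0.519600
Posterior = 0.057600 / 0.519600 ≈ 0.111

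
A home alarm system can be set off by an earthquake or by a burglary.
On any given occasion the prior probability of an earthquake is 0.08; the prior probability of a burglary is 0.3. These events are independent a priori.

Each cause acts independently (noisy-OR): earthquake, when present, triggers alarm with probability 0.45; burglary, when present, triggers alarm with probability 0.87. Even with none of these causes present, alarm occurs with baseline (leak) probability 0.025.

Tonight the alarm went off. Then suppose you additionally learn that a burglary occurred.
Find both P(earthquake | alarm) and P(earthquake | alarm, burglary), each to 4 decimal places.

P(earthquake | alarm) ≈ 0.1581; P(earthquake | alarm, burglary) ≈ 0.0848

Under noisy-OR, P(alarm | causes) = 1 − (1−0.025)·∏(1−qᵢ) over the active causes.
Numerator (weight on configurations with earthquake): 0.025970 + 0.022327 = 0.048297
The normalizing constant is 0.025×0.92×0.7 + 0.87325×0.92×0.3 + 0.46375×0.08×0.7 + 0.930288×0.08×0.3 = 0.305414
P(earthquake | alarm) = 0.048297/0.305414 ≈ 0.1581

Now condition on the additional information:
P(alarm | burglary) = 0.87325·0.92 + 0.930288·0.08 = 0.803390 + 0.074423 = 0.877813
The earthquake-present share is 0.930288·0.08 = 0.074423.
So P(earthquake | alarm, burglary) = 0.074423/0.877813 ≈ 0.0848.
This is intercausal reasoning (explaining away): once burglary accounts for the alarm, earthquake becomes less likely.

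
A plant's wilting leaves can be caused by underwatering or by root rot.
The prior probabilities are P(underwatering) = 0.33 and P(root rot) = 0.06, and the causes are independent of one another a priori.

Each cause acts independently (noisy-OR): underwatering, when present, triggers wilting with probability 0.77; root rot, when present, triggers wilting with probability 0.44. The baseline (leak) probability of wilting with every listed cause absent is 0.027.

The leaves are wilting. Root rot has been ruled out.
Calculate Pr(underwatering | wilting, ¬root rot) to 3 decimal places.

Pr(underwatering | wilting, ¬root rot) ≈ 0.934

Under noisy-OR, P(wilting | causes) = 1 − (1−0.027)·∏(1−qᵢ) over the active causes.
By total probability over both values of underwatering:
  P(wilting | ¬root rot) = 0.027·0.67 + 0.77621·0.33
        = 0.018090 + 0.256149 = 0.274239
Keeping only the underwatering-present terms gives 0.256149, so
  P(underwatering | wilting, ¬root rot) = 0.256149 / 0.274239 ≈ 0.934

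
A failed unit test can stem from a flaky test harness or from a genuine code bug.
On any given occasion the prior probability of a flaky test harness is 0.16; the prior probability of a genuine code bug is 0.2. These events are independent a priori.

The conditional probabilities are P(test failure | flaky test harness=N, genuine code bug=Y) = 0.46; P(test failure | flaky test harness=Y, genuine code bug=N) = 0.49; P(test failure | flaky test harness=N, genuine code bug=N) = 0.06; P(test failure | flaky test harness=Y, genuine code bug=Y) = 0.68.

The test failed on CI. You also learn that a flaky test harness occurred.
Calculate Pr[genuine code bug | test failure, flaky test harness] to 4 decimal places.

Pr[genuine code bug | test failure, flaky test harness] ≈ 0.2576

P(test failure | flaky test harness) = 0.49·0.8 + 0.68·0.2 = 0.392000 + 0.136000 = 0.528000
Restricting to configurations with genuine code bug present: 0.68·0.2 = 0.136000.
Hence the posterior is 0.136000/0.528000 ≈ 0.2576.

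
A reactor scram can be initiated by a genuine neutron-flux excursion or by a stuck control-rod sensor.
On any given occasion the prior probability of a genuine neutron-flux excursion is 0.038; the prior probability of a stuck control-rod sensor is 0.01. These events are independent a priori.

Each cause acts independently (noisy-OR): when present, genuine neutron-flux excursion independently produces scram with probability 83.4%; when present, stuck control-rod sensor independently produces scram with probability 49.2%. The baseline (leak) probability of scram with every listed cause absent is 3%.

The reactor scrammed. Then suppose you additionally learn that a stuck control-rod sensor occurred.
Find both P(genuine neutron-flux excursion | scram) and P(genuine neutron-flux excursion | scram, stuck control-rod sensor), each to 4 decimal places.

P(genuine neutron-flux excursion | scram) ≈ 0.4882; P(genuine neutron-flux excursion | scram, stuck control-rod sensor) ≈ 0.0667

Under noisy-OR, P(scram | causes) = 1 − (1−0.03)·∏(1−qᵢ) over the active causes.
Numerator (weight on configurations with genuine neutron-flux excursion): 0.031562 + 0.000349 = 0.031911
Normalizer over all consistent configurations: 0.03×0.962×0.99 + 0.50724×0.962×0.01 + 0.83898×0.038×0.99 + 0.918202×0.038×0.01 = 0.065362
P(genuine neutron-flux excursion | scram) = 0.031911/0.065362 ≈ 0.4882

Now condition on the additional information:
Numerator (weight on configurations with genuine neutron-flux excursion): 0.918202*0.038 = 0.034892
The normalizing constant is 0.50724*0.962 + 0.918202*0.038 = 0.522857
P(genuine neutron-flux excursion | scram, stuck control-rod sensor) = 0.034892/0.522857 ≈ 0.0667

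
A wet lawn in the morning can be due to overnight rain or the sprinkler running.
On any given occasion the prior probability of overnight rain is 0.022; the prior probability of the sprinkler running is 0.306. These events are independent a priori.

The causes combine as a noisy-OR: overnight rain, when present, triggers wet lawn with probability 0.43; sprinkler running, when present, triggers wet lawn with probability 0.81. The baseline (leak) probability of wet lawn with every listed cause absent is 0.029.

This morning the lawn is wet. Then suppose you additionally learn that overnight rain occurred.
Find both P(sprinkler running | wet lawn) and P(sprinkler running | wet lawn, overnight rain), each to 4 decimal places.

Under noisy-OR, P(wet lawn | causes) = 1 − (1−0.029)·∏(1−qᵢ) over the active causes.
Weight on sprinkler running=true, given the evidence: 0.244056 + 0.006024 = 0.250080
The normalizing constant is 0.029·0.978·0.694 + 0.81551·0.978·0.306 + 0.44653·0.022·0.694 + 0.894841·0.022·0.306 = 0.276581
Posterior = 0.250080 / 0.276581 ≈ 0.9042

Now condition on the additional information:
Enumerate both values of sprinkler running and weight by the priors:
  P(wet lawn | overnight rain) = 0.44653*0.694 + 0.894841*0.306
        = 0.309892 + 0.273821 = 0.583713
Configurations with sprinkler running contribute 0.273821, so
  P(sprinkler running | wet lawn, overnight rain) = 0.273821 / 0.583713 ≈ 0.4691
The drop from 0.9042 to 0.4691 is the explaining-away (discounting) effect.

P(sprinkler running | wet lawn) ≈ 0.9042; P(sprinkler running | wet lawn, overnight rain) ≈ 0.4691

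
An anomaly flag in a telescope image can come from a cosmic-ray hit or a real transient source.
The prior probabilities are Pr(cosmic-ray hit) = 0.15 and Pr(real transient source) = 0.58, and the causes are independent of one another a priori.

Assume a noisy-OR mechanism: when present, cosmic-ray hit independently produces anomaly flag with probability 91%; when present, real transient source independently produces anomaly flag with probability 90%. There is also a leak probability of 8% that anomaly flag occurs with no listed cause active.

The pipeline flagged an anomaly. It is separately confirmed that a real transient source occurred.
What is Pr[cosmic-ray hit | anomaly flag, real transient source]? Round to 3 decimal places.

Under noisy-OR, P(anomaly flag | causes) = 1 − (1−0.08)·∏(1−qᵢ) over the active causes.
Weight on cosmic-ray hit=true, given the evidence: 0.99172×0.15 = 0.148758
Denominator P(anomaly flag | real transient source): 0.908×0.85 + 0.99172×0.15 = 0.920558
Posterior = 0.148758 / 0.920558 ≈ 0.162

Pr[cosmic-ray hit | anomaly flag, real transient source] ≈ 0.162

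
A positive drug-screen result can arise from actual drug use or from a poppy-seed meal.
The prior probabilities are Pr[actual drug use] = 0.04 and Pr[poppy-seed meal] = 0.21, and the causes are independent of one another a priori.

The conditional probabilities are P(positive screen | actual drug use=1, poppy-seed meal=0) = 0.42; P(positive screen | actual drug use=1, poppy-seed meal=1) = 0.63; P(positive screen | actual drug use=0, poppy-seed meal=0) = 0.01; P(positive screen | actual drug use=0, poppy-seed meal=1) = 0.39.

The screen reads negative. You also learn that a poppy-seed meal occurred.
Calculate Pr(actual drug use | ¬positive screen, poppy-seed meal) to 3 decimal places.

Pr(actual drug use | ¬positive screen, poppy-seed meal) ≈ 0.025

P(¬positive screen | poppy-seed meal) = 0.61×0.96 + 0.37×0.04 = 0.585600 + 0.014800 = 0.600400
The actual drug use-present share is 0.37×0.04 = 0.014800.
P(actual drug use | ¬positive screen, poppy-seed meal) = 0.014800 / 0.600400 ≈ 0.025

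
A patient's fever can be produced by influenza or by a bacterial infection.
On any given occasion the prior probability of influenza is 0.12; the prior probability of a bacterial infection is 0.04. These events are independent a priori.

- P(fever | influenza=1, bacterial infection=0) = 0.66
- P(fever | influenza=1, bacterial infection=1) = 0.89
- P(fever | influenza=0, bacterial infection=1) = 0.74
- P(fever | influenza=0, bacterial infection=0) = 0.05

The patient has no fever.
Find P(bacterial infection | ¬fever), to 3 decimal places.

Weight on bacterial infection=true, given the evidence: 0.009152 + 0.000528 = 0.009680
Denominator P(¬fever): 0.95*0.88*0.96 + 0.26*0.88*0.04 + 0.34*0.12*0.96 + 0.11*0.12*0.04 = 0.851408
Posterior = 0.009680 / 0.851408 ≈ 0.011

P(bacterial infection | ¬fever) ≈ 0.011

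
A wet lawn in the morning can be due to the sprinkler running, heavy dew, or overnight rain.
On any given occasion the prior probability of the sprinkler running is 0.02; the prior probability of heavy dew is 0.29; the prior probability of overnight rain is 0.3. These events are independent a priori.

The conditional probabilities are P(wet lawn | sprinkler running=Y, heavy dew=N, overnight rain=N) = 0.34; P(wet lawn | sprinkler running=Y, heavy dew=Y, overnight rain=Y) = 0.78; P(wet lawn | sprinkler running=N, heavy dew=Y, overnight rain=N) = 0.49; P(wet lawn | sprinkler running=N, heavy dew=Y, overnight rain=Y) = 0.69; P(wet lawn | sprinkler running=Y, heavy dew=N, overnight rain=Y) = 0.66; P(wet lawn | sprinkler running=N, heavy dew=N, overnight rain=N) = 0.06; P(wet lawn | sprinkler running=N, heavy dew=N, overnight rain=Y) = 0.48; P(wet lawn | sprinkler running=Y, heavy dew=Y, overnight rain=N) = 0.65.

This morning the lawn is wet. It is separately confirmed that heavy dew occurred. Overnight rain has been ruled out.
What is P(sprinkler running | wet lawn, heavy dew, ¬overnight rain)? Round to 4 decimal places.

Enumerate both values of sprinkler running and weight by the priors:
  P(wet lawn | heavy dew, ¬overnight rain) = 0.49·0.98 + 0.65·0.02
        = 0.480200 + 0.013000 = 0.493200
Configurations with sprinkler running contribute 0.013000, so
  P(sprinkler running | wet lawn, heavy dew, ¬overnight rain) = 0.013000 / 0.493200 ≈ 0.0264

P(sprinkler running | wet lawn, heavy dew, ¬overnight rain) ≈ 0.0264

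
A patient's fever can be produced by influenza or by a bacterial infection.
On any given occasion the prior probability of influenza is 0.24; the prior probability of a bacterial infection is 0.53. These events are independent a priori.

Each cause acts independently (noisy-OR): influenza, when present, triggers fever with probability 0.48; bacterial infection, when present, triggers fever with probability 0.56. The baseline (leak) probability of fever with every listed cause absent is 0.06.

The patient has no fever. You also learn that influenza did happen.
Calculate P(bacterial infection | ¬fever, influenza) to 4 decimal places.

Under noisy-OR, P(fever | causes) = 1 − (1−0.06)·∏(1−qᵢ) over the active causes.
P(¬fever | influenza) = 0.4888·0.47 + 0.215072·0.53 = 0.229736 + 0.113988 = 0.343724
Of this, 0.113988 comes from 0.215072·0.53 (the bacterial infection=true cases).
So P(bacterial infection | ¬fever, influenza) = 0.113988/0.343724 ≈ 0.3316.

P(bacterial infection | ¬fever, influenza) ≈ 0.3316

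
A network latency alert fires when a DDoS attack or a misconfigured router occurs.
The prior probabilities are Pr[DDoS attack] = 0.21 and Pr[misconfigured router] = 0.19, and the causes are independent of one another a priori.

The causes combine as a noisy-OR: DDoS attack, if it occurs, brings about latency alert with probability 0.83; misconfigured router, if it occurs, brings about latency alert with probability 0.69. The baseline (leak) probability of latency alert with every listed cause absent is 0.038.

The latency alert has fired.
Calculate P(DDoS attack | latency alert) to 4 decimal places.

P(DDoS attack | latency alert) ≈ 0.5815

Under noisy-OR, P(latency alert | causes) = 1 − (1−0.038)·∏(1−qᵢ) over the active causes.
For the numerator, keep only DDoS attack=true terms: 0.142282 + 0.037877 = 0.180159
Denominator P(latency alert): 0.038×0.79×0.81 + 0.70178×0.79×0.19 + 0.83646×0.21×0.81 + 0.949303×0.21×0.19 = 0.309812
Posterior = 0.180159 / 0.309812 ≈ 0.5815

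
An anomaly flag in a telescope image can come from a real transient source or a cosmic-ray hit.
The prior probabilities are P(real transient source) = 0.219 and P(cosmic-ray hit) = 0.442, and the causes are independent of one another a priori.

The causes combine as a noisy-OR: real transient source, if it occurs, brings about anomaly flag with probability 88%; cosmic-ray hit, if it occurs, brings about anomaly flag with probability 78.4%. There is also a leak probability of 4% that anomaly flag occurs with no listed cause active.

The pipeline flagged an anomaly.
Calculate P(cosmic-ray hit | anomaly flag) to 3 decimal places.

Under noisy-OR, P(anomaly flag | causes) = 1 − (1−0.04)·∏(1−qᵢ) over the active causes.
Enumerate the 4 (real transient source, cosmic-ray hit) configurations and weight by the priors:
  P(anomaly flag) = 0.04·0.781·0.558 + 0.79264·0.781·0.442 + 0.8848·0.219·0.558 + 0.975117·0.219·0.442
        = 0.017432 + 0.273621 + 0.108124 + 0.094389 = 0.493566
The terms with cosmic-ray hit present sum to 0.368010, so
  P(cosmic-ray hit | anomaly flag) = 0.368010 / 0.493566 ≈ 0.746

P(cosmic-ray hit | anomaly flag) ≈ 0.746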